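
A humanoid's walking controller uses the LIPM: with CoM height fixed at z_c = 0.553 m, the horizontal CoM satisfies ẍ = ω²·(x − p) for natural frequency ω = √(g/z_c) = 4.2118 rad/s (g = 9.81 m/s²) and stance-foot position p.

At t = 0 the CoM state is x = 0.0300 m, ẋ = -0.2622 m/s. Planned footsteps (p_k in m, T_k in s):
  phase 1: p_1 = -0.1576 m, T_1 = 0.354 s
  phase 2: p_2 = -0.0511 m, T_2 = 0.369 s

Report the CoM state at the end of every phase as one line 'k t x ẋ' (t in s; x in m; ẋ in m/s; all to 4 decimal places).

phase 1: p=-0.1576, T=0.354, ωT=1.490977, cosh=2.333293, sinh=2.108141; start (x,ẋ)=(0.030000, -0.262200) → end (x,ẋ)=(0.148886, 1.053923)
phase 2: p=-0.0511, T=0.369, ωT=1.554154, cosh=2.471226, sinh=2.259858; start (x,ẋ)=(0.148886, 1.053923) → end (x,ẋ)=(1.008598, 4.507966)

1 0.3540 0.1489 1.0539
2 0.7230 1.0086 4.5080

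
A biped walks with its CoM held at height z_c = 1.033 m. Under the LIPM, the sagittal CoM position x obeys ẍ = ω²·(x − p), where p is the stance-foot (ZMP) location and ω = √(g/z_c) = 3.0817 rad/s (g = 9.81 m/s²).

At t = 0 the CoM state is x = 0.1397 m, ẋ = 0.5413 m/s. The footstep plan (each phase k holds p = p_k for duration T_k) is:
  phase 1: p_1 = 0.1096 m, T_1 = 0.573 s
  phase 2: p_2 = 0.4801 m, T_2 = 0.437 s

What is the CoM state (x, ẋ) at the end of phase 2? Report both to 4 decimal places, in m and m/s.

phase 1: p=0.1096, T=0.573, ωT=1.765814, cosh=3.008689, sinh=2.837641; start (x,ẋ)=(0.139700, 0.541300) → end (x,ẋ)=(0.698593, 1.891820)
phase 2: p=0.4801, T=0.437, ωT=1.346703, cosh=2.052412, sinh=1.792316; start (x,ẋ)=(0.698593, 1.891820) → end (x,ẋ)=(2.028819, 5.089613)

x = 2.0288, ẋ = 5.0896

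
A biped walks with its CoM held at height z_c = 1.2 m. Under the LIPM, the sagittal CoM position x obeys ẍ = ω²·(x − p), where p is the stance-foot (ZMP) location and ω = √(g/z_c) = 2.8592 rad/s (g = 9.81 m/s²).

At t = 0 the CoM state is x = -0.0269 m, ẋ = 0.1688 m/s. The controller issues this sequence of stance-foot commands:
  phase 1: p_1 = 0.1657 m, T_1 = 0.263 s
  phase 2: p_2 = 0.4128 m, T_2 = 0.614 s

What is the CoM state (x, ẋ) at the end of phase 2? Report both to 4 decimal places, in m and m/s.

x = -1.1534, ẋ = -4.2975

phase 1: p=0.1657, T=0.263, ωT=0.751970, cosh=1.296305, sinh=0.824868; start (x,ẋ)=(-0.026900, 0.168800) → end (x,ẋ)=(-0.035270, -0.235424)
phase 2: p=0.4128, T=0.614, ωT=1.755549, cosh=2.979717, sinh=2.806905; start (x,ẋ)=(-0.035270, -0.235424) → end (x,ẋ)=(-1.153441, -4.297485)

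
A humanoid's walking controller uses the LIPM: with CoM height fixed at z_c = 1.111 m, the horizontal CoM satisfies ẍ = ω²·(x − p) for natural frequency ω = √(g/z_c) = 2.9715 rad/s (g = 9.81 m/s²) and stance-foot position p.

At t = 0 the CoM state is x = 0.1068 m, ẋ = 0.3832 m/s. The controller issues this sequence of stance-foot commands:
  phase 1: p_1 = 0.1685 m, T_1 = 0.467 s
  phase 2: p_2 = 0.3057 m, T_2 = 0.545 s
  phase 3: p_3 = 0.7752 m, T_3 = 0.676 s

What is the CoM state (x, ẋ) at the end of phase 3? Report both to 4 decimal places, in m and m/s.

x = 1.4800, ẋ = 2.2960

phase 1: p=0.1685, T=0.467, ωT=1.387690, cosh=2.127620, sinh=1.877969; start (x,ẋ)=(0.106800, 0.383200) → end (x,ẋ)=(0.279406, 0.470994)
phase 2: p=0.3057, T=0.545, ωT=1.619468, cosh=2.624202, sinh=2.426198; start (x,ẋ)=(0.279406, 0.470994) → end (x,ẋ)=(0.621260, 1.046417)
phase 3: p=0.7752, T=0.676, ωT=2.008734, cosh=3.794017, sinh=3.659858; start (x,ẋ)=(0.621260, 1.046417) → end (x,ẋ)=(1.479974, 2.295989)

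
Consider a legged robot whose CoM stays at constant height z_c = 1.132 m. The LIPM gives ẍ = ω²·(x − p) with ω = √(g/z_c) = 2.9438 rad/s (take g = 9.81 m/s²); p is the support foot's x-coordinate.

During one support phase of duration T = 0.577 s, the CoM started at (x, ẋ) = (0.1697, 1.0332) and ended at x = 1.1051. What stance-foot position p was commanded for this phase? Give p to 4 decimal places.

p = 0.1652

ωT = 2.9438·0.577 = 1.698573; cosh(ωT) = 2.824542, sinh(ωT) = 2.641597
x(T) = p + (x₀−p)·cosh(ωT) + (ẋ₀/ω)·sinh(ωT) ⇒ p·(1 − cosh) = x(T) − x₀·cosh − (ẋ₀/ω)·sinh
numerator   = 1.1051 − (0.1697)·2.824542 − (1.0332/2.9438)·2.641597 = -0.301359
denominator = 1 − 2.824542 = -1.824542
p = -0.301359 / -1.824542 = 0.1652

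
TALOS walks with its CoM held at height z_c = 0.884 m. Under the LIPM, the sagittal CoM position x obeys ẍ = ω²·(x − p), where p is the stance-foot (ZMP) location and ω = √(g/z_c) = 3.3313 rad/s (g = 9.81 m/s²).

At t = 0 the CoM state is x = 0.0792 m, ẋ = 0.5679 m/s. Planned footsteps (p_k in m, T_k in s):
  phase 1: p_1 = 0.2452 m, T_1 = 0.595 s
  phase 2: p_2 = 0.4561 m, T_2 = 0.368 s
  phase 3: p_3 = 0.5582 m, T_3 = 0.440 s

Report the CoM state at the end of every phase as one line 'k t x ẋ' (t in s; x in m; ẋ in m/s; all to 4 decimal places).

1 0.5950 0.2383 0.1313
2 0.9630 0.1144 -0.8869
3 1.4030 -0.9999 -5.0538

phase 1: p=0.2452, T=0.595, ωT=1.982123, cosh=3.697958, sinh=3.560181; start (x,ẋ)=(0.079200, 0.567900) → end (x,ẋ)=(0.238257, 0.131305)
phase 2: p=0.4561, T=0.368, ωT=1.225918, cosh=1.850391, sinh=1.556903; start (x,ẋ)=(0.238257, 0.131305) → end (x,ẋ)=(0.114372, -0.886878)
phase 3: p=0.5582, T=0.440, ωT=1.465772, cosh=2.280893, sinh=2.049993; start (x,ẋ)=(0.114372, -0.886878) → end (x,ẋ)=(-0.999885, -5.053837)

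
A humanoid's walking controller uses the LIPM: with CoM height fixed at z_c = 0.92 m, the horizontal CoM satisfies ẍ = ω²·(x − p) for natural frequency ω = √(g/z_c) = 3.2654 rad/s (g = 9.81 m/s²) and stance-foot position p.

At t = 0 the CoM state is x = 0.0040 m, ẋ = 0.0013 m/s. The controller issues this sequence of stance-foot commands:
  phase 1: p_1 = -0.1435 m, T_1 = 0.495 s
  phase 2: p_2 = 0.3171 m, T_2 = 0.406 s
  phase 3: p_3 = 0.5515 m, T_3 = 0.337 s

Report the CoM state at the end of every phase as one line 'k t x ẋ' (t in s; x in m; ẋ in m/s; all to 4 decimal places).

1 0.4950 0.2434 1.1681
2 0.9010 0.7945 1.9331
3 1.2380 1.7482 4.2870

phase 1: p=-0.1435, T=0.495, ωT=1.616373, cosh=2.616707, sinh=2.418089; start (x,ẋ)=(0.004000, 0.001300) → end (x,ẋ)=(0.243427, 1.168066)
phase 2: p=0.3171, T=0.406, ωT=1.325752, cosh=2.015310, sinh=1.749707; start (x,ẋ)=(0.243427, 1.168066) → end (x,ẋ)=(0.794513, 1.933084)
phase 3: p=0.5515, T=0.337, ωT=1.100440, cosh=1.669106, sinh=1.336381; start (x,ẋ)=(0.794513, 1.933084) → end (x,ẋ)=(1.748240, 4.286990)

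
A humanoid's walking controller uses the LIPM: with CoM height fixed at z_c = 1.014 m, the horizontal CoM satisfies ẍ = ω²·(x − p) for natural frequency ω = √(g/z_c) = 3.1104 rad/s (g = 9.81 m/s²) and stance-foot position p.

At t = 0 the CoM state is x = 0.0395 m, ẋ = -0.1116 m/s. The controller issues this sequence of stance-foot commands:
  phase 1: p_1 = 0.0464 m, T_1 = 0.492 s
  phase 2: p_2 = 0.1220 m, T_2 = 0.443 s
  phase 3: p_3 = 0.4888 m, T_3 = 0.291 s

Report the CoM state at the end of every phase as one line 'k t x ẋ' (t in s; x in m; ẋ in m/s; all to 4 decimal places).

phase 1: p=0.0464, T=0.492, ωT=1.530317, cosh=2.418054, sinh=2.201587; start (x,ẋ)=(0.039500, -0.111600) → end (x,ẋ)=(-0.049277, -0.317105)
phase 2: p=0.1220, T=0.443, ωT=1.377907, cosh=2.109349, sinh=1.857243; start (x,ẋ)=(-0.049277, -0.317105) → end (x,ẋ)=(-0.428628, -1.658310)
phase 3: p=0.4888, T=0.291, ωT=0.905126, cosh=1.438368, sinh=1.033877; start (x,ẋ)=(-0.428628, -1.658310) → end (x,ẋ)=(-1.382010, -5.335497)

1 0.4920 -0.0493 -0.3171
2 0.9350 -0.4286 -1.6583
3 1.2260 -1.3820 -5.3355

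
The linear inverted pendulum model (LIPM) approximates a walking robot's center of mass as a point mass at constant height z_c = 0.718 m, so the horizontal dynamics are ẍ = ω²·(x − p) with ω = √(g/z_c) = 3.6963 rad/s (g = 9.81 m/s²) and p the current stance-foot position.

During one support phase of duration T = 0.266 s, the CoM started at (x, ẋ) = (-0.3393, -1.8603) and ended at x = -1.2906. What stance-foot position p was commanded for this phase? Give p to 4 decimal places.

ωT = 3.6963·0.266 = 0.983216; cosh(ωT) = 1.523572, sinh(ωT) = 1.149466
x(T) = p + (x₀−p)·cosh(ωT) + (ẋ₀/ω)·sinh(ωT) ⇒ p·(1 − cosh) = x(T) − x₀·cosh − (ẋ₀/ω)·sinh
numerator   = -1.2906 − (-0.3393)·1.523572 − (-1.8603/3.6963)·1.149466 = -0.195140
denominator = 1 − 1.523572 = -0.523572
p = -0.195140 / -0.523572 = 0.3727

p = 0.3727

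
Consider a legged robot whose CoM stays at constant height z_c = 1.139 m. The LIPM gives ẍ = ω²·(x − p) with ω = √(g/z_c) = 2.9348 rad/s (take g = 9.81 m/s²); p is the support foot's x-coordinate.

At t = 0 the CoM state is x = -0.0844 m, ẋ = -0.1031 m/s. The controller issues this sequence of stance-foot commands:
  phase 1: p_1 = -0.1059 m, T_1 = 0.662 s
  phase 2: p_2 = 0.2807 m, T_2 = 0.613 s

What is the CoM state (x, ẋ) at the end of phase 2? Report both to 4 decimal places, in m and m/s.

x = -1.2063, ẋ = -4.1803

phase 1: p=-0.1059, T=0.662, ωT=1.942838, cosh=3.560911, sinh=3.417614; start (x,ẋ)=(-0.084400, -0.103100) → end (x,ẋ)=(-0.149402, -0.151485)
phase 2: p=0.2807, T=0.613, ωT=1.799032, cosh=3.104628, sinh=2.939169; start (x,ẋ)=(-0.149402, -0.151485) → end (x,ẋ)=(-1.206316, -4.180306)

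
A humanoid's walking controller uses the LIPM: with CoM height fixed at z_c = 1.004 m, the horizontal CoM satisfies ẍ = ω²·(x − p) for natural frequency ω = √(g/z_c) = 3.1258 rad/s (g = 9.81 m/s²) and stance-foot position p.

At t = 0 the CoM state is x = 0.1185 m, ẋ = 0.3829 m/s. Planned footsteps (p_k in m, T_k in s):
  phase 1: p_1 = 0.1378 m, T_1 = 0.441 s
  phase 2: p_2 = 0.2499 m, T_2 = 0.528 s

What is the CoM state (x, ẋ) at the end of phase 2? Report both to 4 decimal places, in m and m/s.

phase 1: p=0.1378, T=0.441, ωT=1.378478, cosh=2.110409, sinh=1.858447; start (x,ẋ)=(0.118500, 0.382900) → end (x,ẋ)=(0.324723, 0.695959)
phase 2: p=0.2499, T=0.528, ωT=1.650422, cosh=2.700574, sinh=2.508605; start (x,ẋ)=(0.324723, 0.695959) → end (x,ẋ)=(1.010505, 2.466204)

x = 1.0105, ẋ = 2.4662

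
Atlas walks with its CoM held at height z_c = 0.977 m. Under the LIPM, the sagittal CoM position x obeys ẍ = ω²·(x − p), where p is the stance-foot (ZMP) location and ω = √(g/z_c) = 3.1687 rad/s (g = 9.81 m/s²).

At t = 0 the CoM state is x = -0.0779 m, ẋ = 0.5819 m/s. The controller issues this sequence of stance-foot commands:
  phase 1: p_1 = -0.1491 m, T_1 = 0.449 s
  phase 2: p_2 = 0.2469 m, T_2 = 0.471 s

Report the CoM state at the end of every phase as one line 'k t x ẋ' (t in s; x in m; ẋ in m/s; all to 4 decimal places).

phase 1: p=-0.1491, T=0.449, ωT=1.422746, cosh=2.194774, sinh=1.953723; start (x,ẋ)=(-0.077900, 0.581900) → end (x,ẋ)=(0.365950, 1.717922)
phase 2: p=0.2469, T=0.471, ωT=1.492458, cosh=2.336417, sinh=2.111597; start (x,ẋ)=(0.365950, 1.717922) → end (x,ẋ)=(1.669859, 4.810344)

1 0.4490 0.3659 1.7179
2 0.9200 1.6699 4.8103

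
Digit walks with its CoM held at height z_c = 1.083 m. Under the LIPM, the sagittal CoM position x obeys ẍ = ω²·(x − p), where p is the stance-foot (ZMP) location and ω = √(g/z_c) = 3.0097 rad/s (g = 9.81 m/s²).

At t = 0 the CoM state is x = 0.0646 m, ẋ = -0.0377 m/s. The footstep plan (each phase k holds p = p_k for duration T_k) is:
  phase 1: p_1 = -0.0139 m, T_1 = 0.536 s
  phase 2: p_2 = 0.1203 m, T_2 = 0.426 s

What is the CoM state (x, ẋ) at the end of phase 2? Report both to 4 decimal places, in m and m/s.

phase 1: p=-0.0139, T=0.536, ωT=1.613199, cosh=2.609046, sinh=2.409796; start (x,ẋ)=(0.064600, -0.037700) → end (x,ẋ)=(0.160725, 0.470981)
phase 2: p=0.1203, T=0.426, ωT=1.282132, cosh=1.940881, sinh=1.663436; start (x,ẋ)=(0.160725, 0.470981) → end (x,ẋ)=(0.459066, 1.116501)

x = 0.4591, ẋ = 1.1165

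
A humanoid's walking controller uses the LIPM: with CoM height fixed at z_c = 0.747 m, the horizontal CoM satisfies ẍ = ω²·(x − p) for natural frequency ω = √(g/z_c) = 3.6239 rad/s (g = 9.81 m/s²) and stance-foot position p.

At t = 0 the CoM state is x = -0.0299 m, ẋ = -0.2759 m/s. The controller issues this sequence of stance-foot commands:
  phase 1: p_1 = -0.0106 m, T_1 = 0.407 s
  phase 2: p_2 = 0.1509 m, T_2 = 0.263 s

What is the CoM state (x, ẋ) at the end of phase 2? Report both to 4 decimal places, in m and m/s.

x = -0.6281, ẋ = -2.6155

phase 1: p=-0.0106, T=0.407, ωT=1.474927, cosh=2.299757, sinh=2.070961; start (x,ẋ)=(-0.029900, -0.275900) → end (x,ẋ)=(-0.212655, -0.779349)
phase 2: p=0.1509, T=0.263, ωT=0.953086, cosh=1.489625, sinh=1.104076; start (x,ẋ)=(-0.212655, -0.779349) → end (x,ẋ)=(-0.628100, -2.615541)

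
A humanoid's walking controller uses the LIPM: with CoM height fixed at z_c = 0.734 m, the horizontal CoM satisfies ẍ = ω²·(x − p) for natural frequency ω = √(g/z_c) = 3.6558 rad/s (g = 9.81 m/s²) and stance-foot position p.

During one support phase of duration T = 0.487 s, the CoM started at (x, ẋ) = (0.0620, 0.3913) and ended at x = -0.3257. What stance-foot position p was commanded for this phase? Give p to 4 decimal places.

ωT = 3.6558·0.487 = 1.780375; cosh(ωT) = 3.050327, sinh(ωT) = 2.881752
x(T) = p + (x₀−p)·cosh(ωT) + (ẋ₀/ω)·sinh(ωT) ⇒ p·(1 − cosh) = x(T) − x₀·cosh − (ẋ₀/ω)·sinh
numerator   = -0.3257 − (0.0620)·3.050327 − (0.3913/3.6558)·2.881752 = -0.823270
denominator = 1 − 3.050327 = -2.050327
p = -0.823270 / -2.050327 = 0.4015

p = 0.4015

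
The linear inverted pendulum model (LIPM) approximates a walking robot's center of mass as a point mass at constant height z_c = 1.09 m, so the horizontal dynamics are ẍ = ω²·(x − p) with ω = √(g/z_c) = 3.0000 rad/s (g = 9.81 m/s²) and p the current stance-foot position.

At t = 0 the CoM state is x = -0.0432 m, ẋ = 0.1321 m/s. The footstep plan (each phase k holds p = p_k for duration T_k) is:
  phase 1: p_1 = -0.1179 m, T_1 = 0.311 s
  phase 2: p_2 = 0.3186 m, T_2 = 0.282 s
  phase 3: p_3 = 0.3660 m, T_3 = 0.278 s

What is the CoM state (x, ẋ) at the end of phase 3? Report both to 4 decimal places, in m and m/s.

phase 1: p=-0.1179, T=0.311, ωT=0.933000, cosh=1.467748, sinh=1.074376; start (x,ẋ)=(-0.043200, 0.132100) → end (x,ẋ)=(0.039049, 0.434657)
phase 2: p=0.3186, T=0.282, ωT=0.846000, cosh=1.379717, sinh=0.950589; start (x,ẋ)=(0.039049, 0.434657) → end (x,ẋ)=(0.070626, -0.197510)
phase 3: p=0.3660, T=0.278, ωT=0.834000, cosh=1.368409, sinh=0.934101; start (x,ẋ)=(0.070626, -0.197510) → end (x,ẋ)=(-0.099691, -1.098003)

x = -0.0997, ẋ = -1.0980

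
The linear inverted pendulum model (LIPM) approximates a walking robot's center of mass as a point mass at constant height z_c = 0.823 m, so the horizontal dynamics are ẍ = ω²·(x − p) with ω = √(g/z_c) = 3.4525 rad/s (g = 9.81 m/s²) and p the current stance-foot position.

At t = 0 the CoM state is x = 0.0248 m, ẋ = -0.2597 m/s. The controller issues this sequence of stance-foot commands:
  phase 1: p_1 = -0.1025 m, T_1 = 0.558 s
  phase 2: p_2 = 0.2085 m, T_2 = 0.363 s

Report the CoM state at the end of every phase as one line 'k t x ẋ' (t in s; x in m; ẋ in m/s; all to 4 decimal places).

1 0.5580 0.0910 0.5663
2 0.9210 0.2498 0.4201

phase 1: p=-0.1025, T=0.558, ωT=1.926495, cosh=3.505531, sinh=3.359873; start (x,ẋ)=(0.024800, -0.259700) → end (x,ẋ)=(0.091022, 0.566289)
phase 2: p=0.2085, T=0.363, ωT=1.253257, cosh=1.893652, sinh=1.608079; start (x,ẋ)=(0.091022, 0.566289) → end (x,ẋ)=(0.249798, 0.420126)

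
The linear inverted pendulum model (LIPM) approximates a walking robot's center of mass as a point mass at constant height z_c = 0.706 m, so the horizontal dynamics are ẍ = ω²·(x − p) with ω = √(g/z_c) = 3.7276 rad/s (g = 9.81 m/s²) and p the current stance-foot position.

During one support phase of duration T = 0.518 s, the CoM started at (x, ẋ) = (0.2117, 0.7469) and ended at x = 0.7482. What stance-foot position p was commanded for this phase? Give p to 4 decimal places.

ωT = 3.7276·0.518 = 1.930897; cosh(ωT) = 3.520355, sinh(ωT) = 3.375337
x(T) = p + (x₀−p)·cosh(ωT) + (ẋ₀/ω)·sinh(ωT) ⇒ p·(1 − cosh) = x(T) − x₀·cosh − (ẋ₀/ω)·sinh
numerator   = 0.7482 − (0.2117)·3.520355 − (0.7469/3.7276)·3.375337 = -0.673376
denominator = 1 − 3.520355 = -2.520355
p = -0.673376 / -2.520355 = 0.2672

p = 0.2672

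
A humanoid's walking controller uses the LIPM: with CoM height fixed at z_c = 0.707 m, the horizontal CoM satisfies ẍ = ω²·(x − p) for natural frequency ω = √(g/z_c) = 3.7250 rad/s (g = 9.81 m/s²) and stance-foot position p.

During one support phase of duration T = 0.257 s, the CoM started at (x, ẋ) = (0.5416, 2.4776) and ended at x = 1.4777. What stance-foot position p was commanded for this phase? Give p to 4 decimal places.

p = 0.1420

ωT = 3.7250·0.257 = 0.957325; cosh(ωT) = 1.494319, sinh(ωT) = 1.110401
x(T) = p + (x₀−p)·cosh(ωT) + (ẋ₀/ω)·sinh(ωT) ⇒ p·(1 − cosh) = x(T) − x₀·cosh − (ẋ₀/ω)·sinh
numerator   = 1.4777 − (0.5416)·1.494319 − (2.4776/3.7250)·1.110401 = -0.070181
denominator = 1 − 1.494319 = -0.494319
p = -0.070181 / -0.494319 = 0.1420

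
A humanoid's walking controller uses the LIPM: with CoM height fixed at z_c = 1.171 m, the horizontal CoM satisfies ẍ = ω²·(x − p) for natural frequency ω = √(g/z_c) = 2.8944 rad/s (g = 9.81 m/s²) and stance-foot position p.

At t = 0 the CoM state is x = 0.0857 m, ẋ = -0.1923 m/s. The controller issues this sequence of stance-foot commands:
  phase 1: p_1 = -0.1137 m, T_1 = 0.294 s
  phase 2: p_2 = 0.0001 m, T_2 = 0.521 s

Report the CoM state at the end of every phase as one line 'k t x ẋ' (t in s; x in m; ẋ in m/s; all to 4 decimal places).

phase 1: p=-0.1137, T=0.294, ωT=0.850954, cosh=1.384443, sinh=0.957436; start (x,ẋ)=(0.085700, -0.192300) → end (x,ẋ)=(0.098747, 0.286349)
phase 2: p=0.0001, T=0.521, ωT=1.507982, cosh=2.369482, sinh=2.148125; start (x,ẋ)=(0.098747, 0.286349) → end (x,ẋ)=(0.446362, 1.291842)

1 0.2940 0.0987 0.2863
2 0.8150 0.4464 1.2918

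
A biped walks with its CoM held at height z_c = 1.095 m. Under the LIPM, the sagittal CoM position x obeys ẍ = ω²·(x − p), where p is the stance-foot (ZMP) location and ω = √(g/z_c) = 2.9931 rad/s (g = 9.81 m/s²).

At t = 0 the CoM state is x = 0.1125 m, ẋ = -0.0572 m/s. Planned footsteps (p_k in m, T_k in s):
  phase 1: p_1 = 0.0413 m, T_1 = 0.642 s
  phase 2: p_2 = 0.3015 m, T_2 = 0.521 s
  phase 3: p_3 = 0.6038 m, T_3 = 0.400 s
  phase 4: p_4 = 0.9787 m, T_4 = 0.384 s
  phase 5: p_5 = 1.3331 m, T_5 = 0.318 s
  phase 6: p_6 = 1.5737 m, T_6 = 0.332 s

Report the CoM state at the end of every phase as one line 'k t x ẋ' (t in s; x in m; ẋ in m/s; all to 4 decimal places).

phase 1: p=0.0413, T=0.642, ωT=1.921570, cosh=3.489027, sinh=3.342650; start (x,ẋ)=(0.112500, -0.057200) → end (x,ẋ)=(0.225839, 0.512776)
phase 2: p=0.3015, T=0.521, ωT=1.559405, cosh=2.483126, sinh=2.272865; start (x,ẋ)=(0.225839, 0.512776) → end (x,ẋ)=(0.503009, 0.758569)
phase 3: p=0.6038, T=0.400, ωT=1.197240, cosh=1.806496, sinh=1.504470; start (x,ẋ)=(0.503009, 0.758569) → end (x,ẋ)=(0.803012, 0.916485)
phase 4: p=0.9787, T=0.384, ωT=1.149350, cosh=1.736492, sinh=1.419650; start (x,ẋ)=(0.803012, 0.916485) → end (x,ẋ)=(1.108315, 0.844945)
phase 5: p=1.3331, T=0.318, ωT=0.951806, cosh=1.488213, sinh=1.102170; start (x,ẋ)=(1.108315, 0.844945) → end (x,ẋ)=(1.309712, 0.515914)
phase 6: p=1.5737, T=0.332, ωT=0.993709, cosh=1.535718, sinh=1.165517; start (x,ẋ)=(1.309712, 0.515914) → end (x,ẋ)=(1.369187, -0.128625)

1 0.6420 0.2258 0.5128
2 1.1630 0.5030 0.7586
3 1.5630 0.8030 0.9165
4 1.9470 1.1083 0.8449
5 2.2650 1.3097 0.5159
6 2.5970 1.3692 -0.1286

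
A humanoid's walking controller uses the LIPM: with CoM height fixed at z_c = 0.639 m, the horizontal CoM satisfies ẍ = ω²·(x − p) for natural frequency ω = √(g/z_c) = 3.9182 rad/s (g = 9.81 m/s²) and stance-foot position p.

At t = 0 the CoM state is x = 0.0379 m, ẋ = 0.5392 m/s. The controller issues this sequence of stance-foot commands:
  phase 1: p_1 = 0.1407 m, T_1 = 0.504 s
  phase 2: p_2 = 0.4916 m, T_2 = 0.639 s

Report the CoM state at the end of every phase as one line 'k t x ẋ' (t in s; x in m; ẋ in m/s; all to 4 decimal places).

1 0.5040 0.2494 0.5568
2 1.1430 -0.1359 -2.3356

phase 1: p=0.1407, T=0.504, ωT=1.974773, cosh=3.671888, sinh=3.533095; start (x,ẋ)=(0.037900, 0.539200) → end (x,ẋ)=(0.249434, 0.556783)
phase 2: p=0.4916, T=0.639, ωT=2.503730, cosh=6.154898, sinh=6.073119; start (x,ẋ)=(0.249434, 0.556783) → end (x,ẋ)=(-0.135906, -2.335564)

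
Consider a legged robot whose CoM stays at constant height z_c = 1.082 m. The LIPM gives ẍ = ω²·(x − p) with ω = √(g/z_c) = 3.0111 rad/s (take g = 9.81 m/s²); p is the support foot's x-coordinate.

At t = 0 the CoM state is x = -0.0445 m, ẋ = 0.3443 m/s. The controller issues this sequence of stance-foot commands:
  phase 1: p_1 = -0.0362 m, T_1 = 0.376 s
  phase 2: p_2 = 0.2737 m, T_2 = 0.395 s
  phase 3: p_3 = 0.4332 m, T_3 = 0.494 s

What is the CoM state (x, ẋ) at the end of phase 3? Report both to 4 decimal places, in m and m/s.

phase 1: p=-0.0362, T=0.376, ωT=1.132174, cosh=1.712362, sinh=1.390030; start (x,ẋ)=(-0.044500, 0.344300) → end (x,ẋ)=(0.108528, 0.554826)
phase 2: p=0.2737, T=0.395, ωT=1.189385, cosh=1.794734, sinh=1.490325; start (x,ẋ)=(0.108528, 0.554826) → end (x,ẋ)=(0.251869, 0.254556)
phase 3: p=0.4332, T=0.494, ωT=1.487483, cosh=2.325942, sinh=2.100001; start (x,ẋ)=(0.251869, 0.254556) → end (x,ẋ)=(0.188967, -0.554532)

x = 0.1890, ẋ = -0.5545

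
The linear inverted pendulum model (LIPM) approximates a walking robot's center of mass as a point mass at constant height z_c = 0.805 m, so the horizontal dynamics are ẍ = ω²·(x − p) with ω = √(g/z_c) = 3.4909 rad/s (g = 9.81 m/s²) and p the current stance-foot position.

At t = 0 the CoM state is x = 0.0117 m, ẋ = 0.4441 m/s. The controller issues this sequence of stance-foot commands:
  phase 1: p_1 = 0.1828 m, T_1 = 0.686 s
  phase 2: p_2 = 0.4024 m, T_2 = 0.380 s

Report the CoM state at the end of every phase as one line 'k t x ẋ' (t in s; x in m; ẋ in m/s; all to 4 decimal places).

phase 1: p=0.1828, T=0.686, ωT=2.394757, cosh=5.528366, sinh=5.437171; start (x,ẋ)=(0.011700, 0.444100) → end (x,ẋ)=(-0.071406, -0.792437)
phase 2: p=0.4024, T=0.380, ωT=1.326542, cosh=2.016692, sinh=1.751299; start (x,ẋ)=(-0.071406, -0.792437) → end (x,ẋ)=(-0.950666, -4.494764)

1 0.6860 -0.0714 -0.7924
2 1.0660 -0.9507 -4.4948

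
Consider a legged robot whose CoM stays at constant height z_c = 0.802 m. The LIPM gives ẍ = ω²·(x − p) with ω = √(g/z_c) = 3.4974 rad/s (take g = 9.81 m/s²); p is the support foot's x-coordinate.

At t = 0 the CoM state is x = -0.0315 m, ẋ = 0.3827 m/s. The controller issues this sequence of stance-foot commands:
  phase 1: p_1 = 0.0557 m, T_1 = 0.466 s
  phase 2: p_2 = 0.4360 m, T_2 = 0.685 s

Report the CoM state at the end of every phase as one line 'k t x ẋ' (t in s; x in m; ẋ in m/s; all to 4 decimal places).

phase 1: p=0.0557, T=0.466, ωT=1.629788, cosh=2.649383, sinh=2.453412; start (x,ẋ)=(-0.031500, 0.382700) → end (x,ẋ)=(0.093136, 0.265694)
phase 2: p=0.4360, T=0.685, ωT=2.395719, cosh=5.533597, sinh=5.442490; start (x,ẋ)=(0.093136, 0.265694) → end (x,ẋ)=(-1.047809, -5.056019)

1 0.4660 0.0931 0.2657
2 1.1510 -1.0478 -5.0560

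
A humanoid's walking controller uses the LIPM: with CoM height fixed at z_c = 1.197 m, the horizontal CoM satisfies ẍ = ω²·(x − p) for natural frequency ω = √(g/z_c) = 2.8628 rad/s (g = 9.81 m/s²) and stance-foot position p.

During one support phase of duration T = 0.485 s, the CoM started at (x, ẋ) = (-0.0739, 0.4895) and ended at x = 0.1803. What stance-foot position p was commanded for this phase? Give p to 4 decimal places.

p = -0.0144

ωT = 2.8628·0.485 = 1.388458; cosh(ωT) = 2.129062, sinh(ωT) = 1.879602
x(T) = p + (x₀−p)·cosh(ωT) + (ẋ₀/ω)·sinh(ωT) ⇒ p·(1 − cosh) = x(T) − x₀·cosh − (ẋ₀/ω)·sinh
numerator   = 0.1803 − (-0.0739)·2.129062 − (0.4895/2.8628)·1.879602 = 0.016251
denominator = 1 − 2.129062 = -1.129062
p = 0.016251 / -1.129062 = -0.0144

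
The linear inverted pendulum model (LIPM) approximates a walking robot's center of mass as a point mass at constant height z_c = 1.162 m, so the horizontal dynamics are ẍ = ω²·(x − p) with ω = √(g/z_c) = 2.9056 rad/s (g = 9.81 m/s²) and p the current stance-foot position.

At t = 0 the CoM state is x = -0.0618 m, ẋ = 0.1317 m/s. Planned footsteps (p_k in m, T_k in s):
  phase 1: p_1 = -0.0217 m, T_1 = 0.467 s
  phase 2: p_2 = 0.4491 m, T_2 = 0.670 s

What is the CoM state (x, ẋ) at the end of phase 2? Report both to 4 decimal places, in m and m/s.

phase 1: p=-0.0217, T=0.467, ωT=1.356915, cosh=2.070823, sinh=1.813370; start (x,ẋ)=(-0.061800, 0.131700) → end (x,ẋ)=(-0.022547, 0.061443)
phase 2: p=0.4491, T=0.670, ωT=1.946752, cosh=3.574316, sinh=3.431579; start (x,ẋ)=(-0.022547, 0.061443) → end (x,ẋ)=(-1.164148, -4.483075)

x = -1.1641, ẋ = -4.4831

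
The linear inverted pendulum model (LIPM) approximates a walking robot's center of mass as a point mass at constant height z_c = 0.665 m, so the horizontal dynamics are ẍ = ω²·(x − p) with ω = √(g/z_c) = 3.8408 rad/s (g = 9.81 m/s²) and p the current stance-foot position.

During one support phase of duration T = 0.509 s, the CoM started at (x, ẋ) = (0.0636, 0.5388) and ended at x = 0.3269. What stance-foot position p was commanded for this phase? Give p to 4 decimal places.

ωT = 3.8408·0.509 = 1.954967; cosh(ωT) = 3.602628, sinh(ωT) = 3.461059
x(T) = p + (x₀−p)·cosh(ωT) + (ẋ₀/ω)·sinh(ωT) ⇒ p·(1 − cosh) = x(T) − x₀·cosh − (ẋ₀/ω)·sinh
numerator   = 0.3269 − (0.0636)·3.602628 − (0.5388/3.8408)·3.461059 = -0.387756
denominator = 1 − 3.602628 = -2.602628
p = -0.387756 / -2.602628 = 0.1490

p = 0.1490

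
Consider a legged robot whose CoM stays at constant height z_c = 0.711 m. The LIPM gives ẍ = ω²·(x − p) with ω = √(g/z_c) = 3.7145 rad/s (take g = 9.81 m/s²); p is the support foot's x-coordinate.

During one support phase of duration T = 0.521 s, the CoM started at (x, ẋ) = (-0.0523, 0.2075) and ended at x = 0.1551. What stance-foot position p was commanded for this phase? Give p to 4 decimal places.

p = -0.0594

ωT = 3.7145·0.521 = 1.935255; cosh(ωT) = 3.535097, sinh(ωT) = 3.390709
x(T) = p + (x₀−p)·cosh(ωT) + (ẋ₀/ω)·sinh(ωT) ⇒ p·(1 − cosh) = x(T) − x₀·cosh − (ẋ₀/ω)·sinh
numerator   = 0.1551 − (-0.0523)·3.535097 − (0.2075/3.7145)·3.390709 = 0.150573
denominator = 1 − 3.535097 = -2.535097
p = 0.150573 / -2.535097 = -0.0594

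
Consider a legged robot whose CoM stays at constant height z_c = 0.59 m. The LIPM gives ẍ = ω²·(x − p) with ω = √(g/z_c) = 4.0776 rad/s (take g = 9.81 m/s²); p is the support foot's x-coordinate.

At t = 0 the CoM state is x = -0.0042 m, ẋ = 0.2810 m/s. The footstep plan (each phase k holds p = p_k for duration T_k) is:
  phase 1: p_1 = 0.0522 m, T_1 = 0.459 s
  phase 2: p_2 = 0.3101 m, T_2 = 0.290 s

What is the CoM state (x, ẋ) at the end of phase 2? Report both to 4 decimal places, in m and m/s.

phase 1: p=0.0522, T=0.459, ωT=1.871618, cosh=3.326340, sinh=3.172466; start (x,ẋ)=(-0.004200, 0.281000) → end (x,ẋ)=(0.083219, 0.205109)
phase 2: p=0.3101, T=0.290, ωT=1.182504, cosh=1.784522, sinh=1.478012; start (x,ẋ)=(0.083219, 0.205109) → end (x,ẋ)=(-0.020429, -1.001333)

x = -0.0204, ẋ = -1.0013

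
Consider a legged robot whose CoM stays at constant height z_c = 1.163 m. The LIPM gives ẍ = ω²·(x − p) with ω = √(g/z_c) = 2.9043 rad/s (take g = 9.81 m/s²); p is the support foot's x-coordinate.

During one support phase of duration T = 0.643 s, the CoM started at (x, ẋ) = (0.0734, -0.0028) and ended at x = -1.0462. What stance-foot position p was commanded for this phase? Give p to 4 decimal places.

p = 0.5561

ωT = 2.9043·0.643 = 1.867465; cosh(ωT) = 3.313192, sinh(ωT) = 3.158677
x(T) = p + (x₀−p)·cosh(ωT) + (ẋ₀/ω)·sinh(ωT) ⇒ p·(1 − cosh) = x(T) − x₀·cosh − (ẋ₀/ω)·sinh
numerator   = -1.0462 − (0.0734)·3.313192 − (-0.0028/2.9043)·3.158677 = -1.286343
denominator = 1 − 3.313192 = -2.313192
p = -1.286343 / -2.313192 = 0.5561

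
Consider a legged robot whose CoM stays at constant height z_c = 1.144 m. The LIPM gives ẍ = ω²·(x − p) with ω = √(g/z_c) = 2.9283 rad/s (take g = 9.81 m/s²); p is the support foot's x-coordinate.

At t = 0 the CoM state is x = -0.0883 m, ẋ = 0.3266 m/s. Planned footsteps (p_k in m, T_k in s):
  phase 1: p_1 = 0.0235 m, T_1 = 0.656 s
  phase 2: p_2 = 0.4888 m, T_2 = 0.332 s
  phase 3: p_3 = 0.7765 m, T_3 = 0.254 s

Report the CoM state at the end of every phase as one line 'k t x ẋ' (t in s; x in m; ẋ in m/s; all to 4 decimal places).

1 0.6560 0.0062 0.0452
2 0.9880 -0.2229 -1.5324
3 1.2420 -0.9384 -4.3591

phase 1: p=0.0235, T=0.656, ωT=1.920965, cosh=3.487004, sinh=3.340538; start (x,ẋ)=(-0.088300, 0.326600) → end (x,ẋ)=(0.006231, 0.045217)
phase 2: p=0.4888, T=0.332, ωT=0.972196, cosh=1.510997, sinh=1.132746; start (x,ẋ)=(0.006231, 0.045217) → end (x,ẋ)=(-0.222870, -1.532368)
phase 3: p=0.7765, T=0.254, ωT=0.743788, cosh=1.289600, sinh=0.814290; start (x,ẋ)=(-0.222870, -1.532368) → end (x,ẋ)=(-0.938402, -4.359125)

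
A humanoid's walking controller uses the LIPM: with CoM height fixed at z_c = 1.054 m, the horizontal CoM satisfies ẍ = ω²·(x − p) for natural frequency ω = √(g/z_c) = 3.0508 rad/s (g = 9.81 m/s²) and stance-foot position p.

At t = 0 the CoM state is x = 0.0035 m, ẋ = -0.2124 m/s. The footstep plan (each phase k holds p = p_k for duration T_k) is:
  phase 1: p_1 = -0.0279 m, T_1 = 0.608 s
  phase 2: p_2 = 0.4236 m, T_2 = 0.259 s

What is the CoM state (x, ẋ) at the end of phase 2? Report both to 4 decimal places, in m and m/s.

phase 1: p=-0.0279, T=0.608, ωT=1.854886, cosh=3.273721, sinh=3.117251; start (x,ẋ)=(0.003500, -0.212400) → end (x,ẋ)=(-0.142132, -0.396721)
phase 2: p=0.4236, T=0.259, ωT=0.790157, cosh=1.328758, sinh=0.874985; start (x,ẋ)=(-0.142132, -0.396721) → end (x,ẋ)=(-0.441902, -2.037312)

x = -0.4419, ẋ = -2.0373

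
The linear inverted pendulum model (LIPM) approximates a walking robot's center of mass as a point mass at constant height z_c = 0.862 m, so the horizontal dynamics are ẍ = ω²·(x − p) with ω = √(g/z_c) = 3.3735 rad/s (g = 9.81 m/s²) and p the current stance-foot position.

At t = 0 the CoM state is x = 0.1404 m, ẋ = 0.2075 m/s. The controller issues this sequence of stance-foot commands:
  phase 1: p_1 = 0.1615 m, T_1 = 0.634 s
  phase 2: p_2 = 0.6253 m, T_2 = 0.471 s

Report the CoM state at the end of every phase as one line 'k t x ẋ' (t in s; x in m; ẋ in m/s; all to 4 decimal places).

1 0.6340 0.3282 0.5950
2 1.1050 0.2812 -0.8347

phase 1: p=0.1615, T=0.634, ωT=2.138799, cosh=4.303516, sinh=4.185720; start (x,ẋ)=(0.140400, 0.207500) → end (x,ẋ)=(0.328154, 0.595036)
phase 2: p=0.6253, T=0.471, ωT=1.588918, cosh=2.551297, sinh=2.347151; start (x,ẋ)=(0.328154, 0.595036) → end (x,ẋ)=(0.281197, -0.834717)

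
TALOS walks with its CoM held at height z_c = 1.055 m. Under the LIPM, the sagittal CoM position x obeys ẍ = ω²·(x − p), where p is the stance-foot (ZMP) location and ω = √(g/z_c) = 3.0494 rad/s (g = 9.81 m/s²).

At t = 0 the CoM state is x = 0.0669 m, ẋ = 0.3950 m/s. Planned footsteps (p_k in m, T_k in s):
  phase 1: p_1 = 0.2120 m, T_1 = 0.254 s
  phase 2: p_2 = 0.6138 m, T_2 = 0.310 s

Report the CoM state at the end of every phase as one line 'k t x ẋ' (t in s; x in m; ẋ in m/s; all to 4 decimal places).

phase 1: p=0.2120, T=0.254, ωT=0.774548, cosh=1.315261, sinh=0.854349; start (x,ẋ)=(0.066900, 0.395000) → end (x,ẋ)=(0.131823, 0.141506)
phase 2: p=0.6138, T=0.310, ωT=0.945314, cosh=1.481089, sinh=1.092532; start (x,ẋ)=(0.131823, 0.141506) → end (x,ẋ)=(-0.049353, -1.396157)

1 0.2540 0.1318 0.1415
2 0.5640 -0.0494 -1.3962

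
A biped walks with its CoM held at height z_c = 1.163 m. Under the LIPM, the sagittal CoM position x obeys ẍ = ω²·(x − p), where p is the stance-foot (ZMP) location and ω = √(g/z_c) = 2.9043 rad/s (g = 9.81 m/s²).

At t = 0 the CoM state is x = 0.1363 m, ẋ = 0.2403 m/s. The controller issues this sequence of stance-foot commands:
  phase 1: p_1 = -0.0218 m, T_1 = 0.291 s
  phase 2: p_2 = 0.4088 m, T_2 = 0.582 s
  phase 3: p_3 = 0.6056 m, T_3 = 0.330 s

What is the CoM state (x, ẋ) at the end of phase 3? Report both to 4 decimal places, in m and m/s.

x = 1.2171, ẋ = 2.0770

phase 1: p=-0.0218, T=0.291, ωT=0.845151, cosh=1.378911, sinh=0.949419; start (x,ẋ)=(0.136300, 0.240300) → end (x,ẋ)=(0.274760, 0.767297)
phase 2: p=0.4088, T=0.582, ωT=1.690303, cosh=2.802792, sinh=2.618329; start (x,ẋ)=(0.274760, 0.767297) → end (x,ẋ)=(0.724859, 1.131280)
phase 3: p=0.6056, T=0.330, ωT=0.958419, cosh=1.495535, sinh=1.112036; start (x,ẋ)=(0.724859, 1.131280) → end (x,ẋ)=(1.217116, 2.077039)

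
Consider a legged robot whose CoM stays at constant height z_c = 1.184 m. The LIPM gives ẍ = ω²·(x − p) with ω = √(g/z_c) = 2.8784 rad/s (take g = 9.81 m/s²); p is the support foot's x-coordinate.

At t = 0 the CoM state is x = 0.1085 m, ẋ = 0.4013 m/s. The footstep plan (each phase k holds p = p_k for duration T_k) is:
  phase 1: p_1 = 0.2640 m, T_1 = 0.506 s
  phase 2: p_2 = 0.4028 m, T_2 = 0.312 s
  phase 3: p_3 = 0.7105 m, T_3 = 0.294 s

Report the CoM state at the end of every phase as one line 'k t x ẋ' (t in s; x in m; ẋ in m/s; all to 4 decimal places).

phase 1: p=0.2640, T=0.506, ωT=1.456470, cosh=2.261923, sinh=2.028865; start (x,ẋ)=(0.108500, 0.401300) → end (x,ẋ)=(0.195131, -0.000393)
phase 2: p=0.4028, T=0.312, ωT=0.898061, cosh=1.431098, sinh=1.023740; start (x,ẋ)=(0.195131, -0.000393) → end (x,ẋ)=(0.105465, -0.612507)
phase 3: p=0.7105, T=0.294, ωT=0.846250, cosh=1.379955, sinh=0.950934; start (x,ẋ)=(0.105465, -0.612507) → end (x,ẋ)=(-0.326774, -2.501314)

1 0.5060 0.1951 -0.0004
2 0.8180 0.1055 -0.6125
3 1.1120 -0.3268 -2.5013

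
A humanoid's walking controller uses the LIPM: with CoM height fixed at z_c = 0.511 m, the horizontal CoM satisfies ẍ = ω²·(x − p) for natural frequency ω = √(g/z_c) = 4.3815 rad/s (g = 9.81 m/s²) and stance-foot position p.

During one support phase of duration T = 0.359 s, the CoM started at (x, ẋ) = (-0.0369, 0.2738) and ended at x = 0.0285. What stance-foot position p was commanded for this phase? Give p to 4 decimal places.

p = 0.0151

ωT = 4.3815·0.359 = 1.572958; cosh(ωT) = 2.514160, sinh(ωT) = 2.306730
x(T) = p + (x₀−p)·cosh(ωT) + (ẋ₀/ω)·sinh(ωT) ⇒ p·(1 − cosh) = x(T) − x₀·cosh − (ẋ₀/ω)·sinh
numerator   = 0.0285 − (-0.0369)·2.514160 − (0.2738/4.3815)·2.306730 = -0.022875
denominator = 1 − 2.514160 = -1.514160
p = -0.022875 / -1.514160 = 0.0151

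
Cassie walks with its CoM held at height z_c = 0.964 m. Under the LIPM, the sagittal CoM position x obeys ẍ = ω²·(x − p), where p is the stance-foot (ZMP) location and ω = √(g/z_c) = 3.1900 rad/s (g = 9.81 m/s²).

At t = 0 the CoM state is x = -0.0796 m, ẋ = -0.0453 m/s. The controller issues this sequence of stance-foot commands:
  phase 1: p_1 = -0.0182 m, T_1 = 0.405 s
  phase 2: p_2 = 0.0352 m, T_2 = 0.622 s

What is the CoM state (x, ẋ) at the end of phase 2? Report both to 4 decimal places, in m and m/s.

x = -1.1642, ẋ = -3.7971

phase 1: p=-0.0182, T=0.405, ωT=1.291950, cosh=1.957306, sinh=1.682571; start (x,ẋ)=(-0.079600, -0.045300) → end (x,ẋ)=(-0.162272, -0.418224)
phase 2: p=0.0352, T=0.622, ωT=1.984180, cosh=3.705287, sinh=3.567794; start (x,ẋ)=(-0.162272, -0.418224) → end (x,ẋ)=(-1.164246, -3.797124)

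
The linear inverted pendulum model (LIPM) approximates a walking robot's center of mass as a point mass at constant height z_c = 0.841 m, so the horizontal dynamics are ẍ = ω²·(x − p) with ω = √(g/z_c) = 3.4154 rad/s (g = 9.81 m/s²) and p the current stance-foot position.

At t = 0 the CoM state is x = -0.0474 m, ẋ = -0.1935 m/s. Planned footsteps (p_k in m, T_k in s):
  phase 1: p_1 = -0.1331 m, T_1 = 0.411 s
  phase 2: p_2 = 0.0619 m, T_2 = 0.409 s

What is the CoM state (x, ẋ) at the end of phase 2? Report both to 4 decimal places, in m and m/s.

phase 1: p=-0.1331, T=0.411, ωT=1.403729, cosh=2.158015, sinh=1.912336; start (x,ẋ)=(-0.047400, -0.193500) → end (x,ẋ)=(-0.056502, 0.142164)
phase 2: p=0.0619, T=0.409, ωT=1.396899, cosh=2.145003, sinh=1.897640; start (x,ẋ)=(-0.056502, 0.142164) → end (x,ẋ)=(-0.113084, -0.462442)

x = -0.1131, ẋ = -0.4624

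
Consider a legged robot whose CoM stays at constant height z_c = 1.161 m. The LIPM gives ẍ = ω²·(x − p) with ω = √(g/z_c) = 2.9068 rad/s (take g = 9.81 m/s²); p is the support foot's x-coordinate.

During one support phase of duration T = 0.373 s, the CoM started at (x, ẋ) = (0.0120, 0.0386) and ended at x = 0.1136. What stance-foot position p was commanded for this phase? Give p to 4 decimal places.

ωT = 2.9068·0.373 = 1.084236; cosh(ωT) = 1.647670, sinh(ωT) = 1.309510
x(T) = p + (x₀−p)·cosh(ωT) + (ẋ₀/ω)·sinh(ωT) ⇒ p·(1 − cosh) = x(T) − x₀·cosh − (ẋ₀/ω)·sinh
numerator   = 0.1136 − (0.0120)·1.647670 − (0.0386/2.9068)·1.309510 = 0.076439
denominator = 1 − 1.647670 = -0.647670
p = 0.076439 / -0.647670 = -0.1180

p = -0.1180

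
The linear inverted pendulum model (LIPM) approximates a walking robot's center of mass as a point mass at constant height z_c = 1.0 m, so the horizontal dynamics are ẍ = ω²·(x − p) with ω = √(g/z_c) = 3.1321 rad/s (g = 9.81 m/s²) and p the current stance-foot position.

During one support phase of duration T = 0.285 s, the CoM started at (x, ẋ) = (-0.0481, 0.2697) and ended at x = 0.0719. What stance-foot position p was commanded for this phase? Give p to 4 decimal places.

ωT = 3.1321·0.285 = 0.892648; cosh(ωT) = 1.425579, sinh(ωT) = 1.016009
x(T) = p + (x₀−p)·cosh(ωT) + (ẋ₀/ω)·sinh(ωT) ⇒ p·(1 − cosh) = x(T) − x₀·cosh − (ẋ₀/ω)·sinh
numerator   = 0.0719 − (-0.0481)·1.425579 − (0.2697/3.1321)·1.016009 = 0.052983
denominator = 1 − 1.425579 = -0.425579
p = 0.052983 / -0.425579 = -0.1245

p = -0.1245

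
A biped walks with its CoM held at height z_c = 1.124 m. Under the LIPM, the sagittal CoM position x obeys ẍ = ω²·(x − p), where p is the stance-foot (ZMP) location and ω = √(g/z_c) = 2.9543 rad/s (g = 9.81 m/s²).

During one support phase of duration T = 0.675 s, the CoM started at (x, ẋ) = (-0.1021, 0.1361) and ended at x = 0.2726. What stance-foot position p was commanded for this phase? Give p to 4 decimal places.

ωT = 2.9543·0.675 = 1.994152; cosh(ωT) = 3.741052, sinh(ωT) = 3.604923
x(T) = p + (x₀−p)·cosh(ωT) + (ẋ₀/ω)·sinh(ωT) ⇒ p·(1 − cosh) = x(T) − x₀·cosh − (ẋ₀/ω)·sinh
numerator   = 0.2726 − (-0.1021)·3.741052 − (0.1361/2.9543)·3.604923 = 0.488488
denominator = 1 − 3.741052 = -2.741052
p = 0.488488 / -2.741052 = -0.1782

p = -0.1782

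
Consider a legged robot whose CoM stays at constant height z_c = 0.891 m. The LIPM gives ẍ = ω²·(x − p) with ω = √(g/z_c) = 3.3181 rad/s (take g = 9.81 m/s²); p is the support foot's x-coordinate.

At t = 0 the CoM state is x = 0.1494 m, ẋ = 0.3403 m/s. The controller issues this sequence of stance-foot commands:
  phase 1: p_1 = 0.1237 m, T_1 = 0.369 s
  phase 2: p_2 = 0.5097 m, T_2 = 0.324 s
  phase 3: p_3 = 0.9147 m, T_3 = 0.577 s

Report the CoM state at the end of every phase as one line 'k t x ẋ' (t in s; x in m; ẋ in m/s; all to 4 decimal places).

phase 1: p=0.1237, T=0.369, ωT=1.224379, cosh=1.847996, sinh=1.554056; start (x,ẋ)=(0.149400, 0.340300) → end (x,ẋ)=(0.330575, 0.761396)
phase 2: p=0.5097, T=0.324, ωT=1.075064, cosh=1.635729, sinh=1.294453; start (x,ẋ)=(0.330575, 0.761396) → end (x,ẋ)=(0.513736, 0.476074)
phase 3: p=0.9147, T=0.577, ωT=1.914544, cosh=3.465626, sinh=3.318217; start (x,ẋ)=(0.513736, 0.476074) → end (x,ẋ)=(0.001198, -2.764793)

1 0.3690 0.3306 0.7614
2 0.6930 0.5137 0.4761
3 1.2700 0.0012 -2.7648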